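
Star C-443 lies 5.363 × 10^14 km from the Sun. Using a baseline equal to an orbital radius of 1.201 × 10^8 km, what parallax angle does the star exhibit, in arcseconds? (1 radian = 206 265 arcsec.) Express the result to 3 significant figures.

0.0462 arcsec

θ ≈ B/d = (1.201 × 10^8) / (5.363 × 10^14) = 2.2394 × 10^-7 rad.
In arcseconds: 2.2394 × 10^-7 × 206265 = 0.046191″.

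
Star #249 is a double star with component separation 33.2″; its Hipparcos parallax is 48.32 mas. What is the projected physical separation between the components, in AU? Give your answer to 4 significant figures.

d = 1/p = 1/0.04832″ = 20.695 pc.
At distance d (pc), an angle of θ arcsec spans θ·d AU: s = 33.2 × 20.695 = 687.07 AU.

687.1 AU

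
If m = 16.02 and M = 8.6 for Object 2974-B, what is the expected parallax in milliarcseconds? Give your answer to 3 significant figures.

3.28 mas

m − M = 16.02 − 8.6 = 7.42.
d = 10^((m−M)/5 + 1) = 10^2.484 = 304.79 pc.
p = 1/d = 1/304.79 = 0.0032809 arcsec = 3.2809 mas.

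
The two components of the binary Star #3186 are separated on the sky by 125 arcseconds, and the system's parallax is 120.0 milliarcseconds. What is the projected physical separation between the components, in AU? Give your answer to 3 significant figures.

1040 AU

d = 1/p = 1/0.1200″ = 8.3333 pc.
At distance d (pc), an angle of θ arcsec spans θ·d AU: s = 125 × 8.3333 = 1041.7 AU.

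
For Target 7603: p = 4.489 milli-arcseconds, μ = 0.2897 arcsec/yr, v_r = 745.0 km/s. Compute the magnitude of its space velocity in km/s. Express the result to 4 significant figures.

805.4 km/s

d = 1/p = 1/0.004489″ = 222.77 pc.
v_t = 4.740 μ d = 4.740 × 0.2897 × 222.77 = 305.9 km/s.
v = √(v_r² + v_t²) = √(745.0² + 305.9²) = √648600 = 805.36 km/s.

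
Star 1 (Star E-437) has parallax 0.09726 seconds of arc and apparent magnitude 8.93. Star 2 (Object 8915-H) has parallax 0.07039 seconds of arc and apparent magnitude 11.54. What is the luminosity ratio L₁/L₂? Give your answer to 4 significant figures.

L₁/L₂ = 5.796

d₁ = 1/p₁ = 1/0.09726″ = 10.282 pc; d₂ = 1/p₂ = 1/0.07039″ = 14.207 pc.
M₁ = m₁ − 5 log₁₀ d₁ + 5 = 8.93 − 5.0604 + 5 = 8.8696.
M₂ = 11.54 − 5.7625 + 5 = 10.7775.
L₁/L₂ = 10^(0.4(M₂ − M₁)) = 10^(0.4 × 1.9079) = 10^0.76316 = 5.7964.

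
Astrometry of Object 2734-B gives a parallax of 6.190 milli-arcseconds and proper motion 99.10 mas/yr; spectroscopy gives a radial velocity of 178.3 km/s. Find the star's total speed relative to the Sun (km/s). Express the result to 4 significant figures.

d = 1/p = 1/0.006190″ = 161.55 pc.
μ = 99.10 mas/yr = 0.09910 ″/yr.
v_t = 4.740 μ d = 4.740 × 0.09910 × 161.55 = 75.886 km/s.
v = √(v_r² + v_t²) = √(178.3² + 75.886²) = √37549.6 = 193.78 km/s.

193.8 km/s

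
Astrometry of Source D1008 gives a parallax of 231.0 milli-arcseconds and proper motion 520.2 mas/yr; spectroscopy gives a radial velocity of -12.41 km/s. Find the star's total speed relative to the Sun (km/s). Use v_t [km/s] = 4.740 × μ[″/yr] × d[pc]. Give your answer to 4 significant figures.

d = 1/p = 1/0.2310″ = 4.329 pc.
μ = 520.2 mas/yr = 0.5202 ″/yr.
v_t = 4.740 μ d = 4.740 × 0.5202 × 4.329 = 10.674 km/s.
v = √(v_r² + v_t²) = √((-12.41)² + 10.674²) = √267.942 = 16.369 km/s.

16.37 km/s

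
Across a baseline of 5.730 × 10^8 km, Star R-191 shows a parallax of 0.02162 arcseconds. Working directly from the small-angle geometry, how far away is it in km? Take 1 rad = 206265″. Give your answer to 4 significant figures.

5.467 × 10^15 km

θ = 0.02162″ = 0.02162/206265 = 1.0482 × 10^-7 rad.
d = B/θ = (5.730 × 10^8) / (1.0482 × 10^-7) = 5.4665 × 10^15 km.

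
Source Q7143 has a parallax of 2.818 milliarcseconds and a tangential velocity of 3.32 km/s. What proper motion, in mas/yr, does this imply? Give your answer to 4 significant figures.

1.974 mas/yr

d = 1/p = 1/0.002818″ = 354.86 pc.
μ = v_t / (4.74 d) = 3.32 / (4.74 × 354.86) = 3.32 / 1682 = 0.0019738 ″/yr = 1.9738 mas/yr.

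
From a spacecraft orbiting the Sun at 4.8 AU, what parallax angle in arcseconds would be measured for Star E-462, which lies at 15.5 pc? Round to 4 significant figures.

0.3097 arcsec

p (arcsec) = B (AU) / d (pc).
p = 4.8 / 15.5 = 0.30968 arcsec.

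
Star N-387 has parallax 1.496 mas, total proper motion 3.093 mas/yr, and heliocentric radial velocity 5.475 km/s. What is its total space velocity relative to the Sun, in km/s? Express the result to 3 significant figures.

d = 1/p = 1/0.001496″ = 668.45 pc.
μ = 3.093 mas/yr = 0.003093 ″/yr.
v_t = 4.740 μ d = 4.740 × 0.003093 × 668.45 = 9.8 km/s.
v = √(v_r² + v_t²) = √(5.475² + 9.8²) = √126.016 = 11.226 km/s.

11.2 km/s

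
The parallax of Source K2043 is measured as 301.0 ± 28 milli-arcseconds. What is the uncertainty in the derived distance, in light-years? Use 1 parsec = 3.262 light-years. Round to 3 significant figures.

d = 1/p, so σ_d = σ_p / p².
σ_d = 0.0280 / (0.3010)² = 0.0280 / 0.090601 = 0.30905 pc = 0.30905 × 3.262 ly = 1.0081 ly.

1.01 ly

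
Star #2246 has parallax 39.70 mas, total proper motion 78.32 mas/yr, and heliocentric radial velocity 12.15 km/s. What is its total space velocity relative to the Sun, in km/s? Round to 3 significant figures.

d = 1/p = 1/0.03970″ = 25.189 pc.
μ = 78.32 mas/yr = 0.07832 ″/yr.
v_t = 4.740 μ d = 4.740 × 0.07832 × 25.189 = 9.3511 km/s.
v = √(v_r² + v_t²) = √(12.15² + 9.3511²) = √235.066 = 15.332 km/s.

15.3 km/s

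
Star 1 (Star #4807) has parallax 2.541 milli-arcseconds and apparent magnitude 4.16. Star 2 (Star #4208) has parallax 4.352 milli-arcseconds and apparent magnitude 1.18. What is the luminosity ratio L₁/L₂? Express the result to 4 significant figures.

L₁/L₂ = 0.1885

d₁ = 1/p₁ = 1/0.002541″ = 393.55 pc; d₂ = 1/p₂ = 1/0.004352″ = 229.78 pc.
M₁ = m₁ − 5 log₁₀ d₁ + 5 = 4.16 − 12.9750 + 5 = -3.8150.
M₂ = 1.18 − 11.8066 + 5 = -5.6266.
L₁/L₂ = 10^(0.4(M₂ − M₁)) = 10^(0.4 × (-1.8116)) = 10^(-0.72464) = 0.18852.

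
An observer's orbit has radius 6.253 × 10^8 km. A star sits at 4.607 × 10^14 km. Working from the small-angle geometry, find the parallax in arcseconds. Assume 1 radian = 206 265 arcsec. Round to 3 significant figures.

θ ≈ B/d = (6.253 × 10^8) / (4.607 × 10^14) = 1.3573 × 10^-6 rad.
In arcseconds: 1.3573 × 10^-6 × 206265 = 0.27996″.

0.280 arcsec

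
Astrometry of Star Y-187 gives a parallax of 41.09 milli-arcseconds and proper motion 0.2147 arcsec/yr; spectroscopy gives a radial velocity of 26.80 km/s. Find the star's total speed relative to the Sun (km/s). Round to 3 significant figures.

36.5 km/s

d = 1/p = 1/0.04109″ = 24.337 pc.
v_t = 4.740 μ d = 4.740 × 0.2147 × 24.337 = 24.767 km/s.
v = √(v_r² + v_t²) = √(26.80² + 24.767²) = √1331.64 = 36.492 km/s.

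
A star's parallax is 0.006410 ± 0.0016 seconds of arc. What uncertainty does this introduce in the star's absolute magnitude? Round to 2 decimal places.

M = m − 5 log₁₀ d + 5 = m + 5 log₁₀ p + 5, so ∂M/∂p = 5/(p ln 10).
σ_M = (5/ln 10) · (σ_p/p) = 2.1715 × 0.0016/0.006410 = 2.1715 × 0.24961 = 0.54203.

σ_M = 0.54 mag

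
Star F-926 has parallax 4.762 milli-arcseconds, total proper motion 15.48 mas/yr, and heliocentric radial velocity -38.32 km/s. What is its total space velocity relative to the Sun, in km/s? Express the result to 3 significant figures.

d = 1/p = 1/0.004762″ = 210 pc.
μ = 15.48 mas/yr = 0.01548 ″/yr.
v_t = 4.740 μ d = 4.740 × 0.01548 × 210 = 15.409 km/s.
v = √(v_r² + v_t²) = √((-38.32)² + 15.409²) = √1705.86 = 41.302 km/s.

41.3 km/s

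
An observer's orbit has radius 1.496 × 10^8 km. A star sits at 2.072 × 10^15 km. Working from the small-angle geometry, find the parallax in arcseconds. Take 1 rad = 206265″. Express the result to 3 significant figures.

0.0149 arcsec

θ ≈ B/d = (1.496 × 10^8) / (2.072 × 10^15) = 7.2201 × 10^-8 rad.
In arcseconds: 7.2201 × 10^-8 × 206265 = 0.014893″.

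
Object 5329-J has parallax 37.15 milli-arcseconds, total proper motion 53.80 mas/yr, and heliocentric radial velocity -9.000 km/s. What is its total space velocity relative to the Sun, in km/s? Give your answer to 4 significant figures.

11.32 km/s

d = 1/p = 1/0.03715″ = 26.918 pc.
μ = 53.80 mas/yr = 0.05380 ″/yr.
v_t = 4.740 μ d = 4.740 × 0.05380 × 26.918 = 6.8644 km/s.
v = √(v_r² + v_t²) = √((-9.000)² + 6.8644²) = √128.12 = 11.319 km/s.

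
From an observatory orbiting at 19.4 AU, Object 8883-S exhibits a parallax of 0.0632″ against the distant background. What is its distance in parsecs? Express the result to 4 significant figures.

With baseline B (in AU) and parallax p (in arcsec), d = B/p parsecs.
d = 19.4 / 0.0632 = 306.96 pc.

307.0 pc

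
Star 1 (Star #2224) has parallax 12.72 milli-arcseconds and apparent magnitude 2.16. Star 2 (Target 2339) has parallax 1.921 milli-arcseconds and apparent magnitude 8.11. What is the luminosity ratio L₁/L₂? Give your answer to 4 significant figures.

d₁ = 1/p₁ = 1/0.01272″ = 78.616 pc; d₂ = 1/p₂ = 1/0.001921″ = 520.56 pc.
M₁ = m₁ − 5 log₁₀ d₁ + 5 = 2.16 − 9.4776 + 5 = -2.3176.
M₂ = 8.11 − 13.5824 + 5 = -0.4724.
L₁/L₂ = 10^(0.4(M₂ − M₁)) = 10^(0.4 × 1.8452) = 10^0.73808 = 5.4712.

L₁/L₂ = 5.471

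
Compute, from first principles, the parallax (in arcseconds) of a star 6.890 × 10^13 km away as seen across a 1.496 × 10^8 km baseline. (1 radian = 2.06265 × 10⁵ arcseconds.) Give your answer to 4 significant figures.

0.4479 arcsec

θ ≈ B/d = (1.496 × 10^8) / (6.890 × 10^13) = 2.1713 × 10^-6 rad.
In arcseconds: 2.1713 × 10^-6 × 206265 = 0.44786″.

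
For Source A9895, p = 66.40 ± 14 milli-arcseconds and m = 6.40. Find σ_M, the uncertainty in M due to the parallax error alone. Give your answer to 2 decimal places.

σ_M = 0.46 mag

M = m − 5 log₁₀ d + 5 = m + 5 log₁₀ p + 5, so ∂M/∂p = 5/(p ln 10).
σ_M = (5/ln 10) · (σ_p/p) = 2.1715 × 14/66.40 = 2.1715 × 0.21084 = 0.45784.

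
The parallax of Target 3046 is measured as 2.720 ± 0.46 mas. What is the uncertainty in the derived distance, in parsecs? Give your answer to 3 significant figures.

62.2 pc

d = 1/p, so σ_d = σ_p / p².
σ_d = 0.000460 / (0.002720)² = 0.000460 / 0.0000073984 = 62.176 pc.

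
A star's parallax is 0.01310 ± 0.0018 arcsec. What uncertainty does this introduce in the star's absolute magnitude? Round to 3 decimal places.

σ_M = 0.298 mag

M = m − 5 log₁₀ d + 5 = m + 5 log₁₀ p + 5, so ∂M/∂p = 5/(p ln 10).
σ_M = (5/ln 10) · (σ_p/p) = 2.1715 × 0.0018/0.01310 = 2.1715 × 0.1374 = 0.29836.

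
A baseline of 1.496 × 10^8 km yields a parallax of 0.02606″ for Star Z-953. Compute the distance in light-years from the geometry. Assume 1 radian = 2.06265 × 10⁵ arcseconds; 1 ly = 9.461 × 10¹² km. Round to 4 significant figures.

θ = 0.02606″ = 0.02606/206265 = 1.2634 × 10^-7 rad.
d = B/θ = (1.496 × 10^8) / (1.2634 × 10^-7) = 1.1841 × 10^15 km = (1.1841 × 10^15) / (9.461 × 10^12) ly = 125.16 ly.

125.2 ly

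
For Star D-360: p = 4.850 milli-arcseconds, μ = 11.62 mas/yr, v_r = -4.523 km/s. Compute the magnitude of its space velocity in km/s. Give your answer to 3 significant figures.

12.2 km/s

d = 1/p = 1/0.004850″ = 206.19 pc.
μ = 11.62 mas/yr = 0.01162 ″/yr.
v_t = 4.740 μ d = 4.740 × 0.01162 × 206.19 = 11.357 km/s.
v = √(v_r² + v_t²) = √((-4.523)² + 11.357²) = √149.439 = 12.225 km/s.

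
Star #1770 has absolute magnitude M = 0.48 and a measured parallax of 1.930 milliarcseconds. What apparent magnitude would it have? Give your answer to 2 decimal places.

m = 9.05

d = 1/p = 1/0.001930″ = 518.13 pc.
m − M = 5 log₁₀ d − 5 = 5 log₁₀(518.13) − 5 = 13.5722 − 5 = 8.5722.
m = M + (m − M) = 0.48 + 8.5722 = 9.05.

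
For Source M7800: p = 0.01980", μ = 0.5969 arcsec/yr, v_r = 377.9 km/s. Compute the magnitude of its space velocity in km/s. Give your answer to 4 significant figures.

404.0 km/s

d = 1/p = 1/0.01980″ = 50.505 pc.
v_t = 4.740 μ d = 4.740 × 0.5969 × 50.505 = 142.89 km/s.
v = √(v_r² + v_t²) = √(377.9² + 142.89²) = √163226 = 404.01 km/s.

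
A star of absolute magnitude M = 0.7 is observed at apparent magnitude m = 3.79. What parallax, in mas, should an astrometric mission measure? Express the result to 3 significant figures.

24.1 mas

m − M = 3.79 − 0.7 = 3.09.
d = 10^((m−M)/5 + 1) = 10^1.618 = 41.495 pc.
p = 1/d = 1/41.495 = 0.024099 arcsec = 24.099 mas.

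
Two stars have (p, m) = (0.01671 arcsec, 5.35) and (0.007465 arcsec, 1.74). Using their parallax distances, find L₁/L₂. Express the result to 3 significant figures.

d₁ = 1/p₁ = 1/0.01671″ = 59.844 pc; d₂ = 1/p₂ = 1/0.007465″ = 133.96 pc.
M₁ = m₁ − 5 log₁₀ d₁ + 5 = 5.35 − 8.8851 + 5 = 1.4649.
M₂ = 1.74 − 10.6349 + 5 = -3.8949.
L₁/L₂ = 10^(0.4(M₂ − M₁)) = 10^(0.4 × (-5.3598)) = 10^(-2.14392) = 0.0071793.

L₁/L₂ = 0.00718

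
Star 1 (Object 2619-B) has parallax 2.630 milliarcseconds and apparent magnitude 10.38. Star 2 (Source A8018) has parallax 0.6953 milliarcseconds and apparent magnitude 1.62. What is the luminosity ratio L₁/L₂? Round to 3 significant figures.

L₁/L₂ = 2.19 × 10^-5

d₁ = 1/p₁ = 1/0.002630″ = 380.23 pc; d₂ = 1/p₂ = 1/0.0006953″ = 1438.2 pc.
M₁ = m₁ − 5 log₁₀ d₁ + 5 = 10.38 − 12.9002 + 5 = 2.4798.
M₂ = 1.62 − 15.7891 + 5 = -9.1691.
L₁/L₂ = 10^(0.4(M₂ − M₁)) = 10^(0.4 × (-11.6489)) = 10^(-4.65956) = 0.0000219.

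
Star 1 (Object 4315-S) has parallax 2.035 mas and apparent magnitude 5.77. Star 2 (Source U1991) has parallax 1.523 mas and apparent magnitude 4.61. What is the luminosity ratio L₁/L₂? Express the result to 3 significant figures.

L₁/L₂ = 0.192

d₁ = 1/p₁ = 1/0.002035″ = 491.4 pc; d₂ = 1/p₂ = 1/0.001523″ = 656.6 pc.
M₁ = m₁ − 5 log₁₀ d₁ + 5 = 5.77 − 13.4572 + 5 = -2.6872.
M₂ = 4.61 − 14.0865 + 5 = -4.4765.
L₁/L₂ = 10^(0.4(M₂ − M₁)) = 10^(0.4 × (-1.7893)) = 10^(-0.71572) = 0.19243.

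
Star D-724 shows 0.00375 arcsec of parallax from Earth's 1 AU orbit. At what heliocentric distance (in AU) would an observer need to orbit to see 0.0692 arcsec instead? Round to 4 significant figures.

18.45 AU

Parallax scales linearly with baseline: p ∝ B, so B = p_target / p_Earth × 1 AU.
B = 0.0692 / 0.00375 = 18.453 AU.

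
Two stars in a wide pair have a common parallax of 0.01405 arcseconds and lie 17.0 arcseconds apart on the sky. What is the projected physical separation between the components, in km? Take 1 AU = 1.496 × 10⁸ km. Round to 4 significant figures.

1.810 × 10^11 km

d = 1/p = 1/0.01405″ = 71.174 pc.
At distance d (pc), an angle of θ arcsec spans θ·d AU: s = 17.0 × 71.174 = 1210 AU.
= 1210 × 1.496 × 10⁸ km = 1.8102 × 10^11 km.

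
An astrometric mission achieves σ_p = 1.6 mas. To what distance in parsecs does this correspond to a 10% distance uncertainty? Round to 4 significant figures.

62.50 pc

σ_d/d = σ_p/p, so the condition is σ_p/p ≤ 0.10, i.e. p ≥ σ_p/0.10.
p_min = 1.6/0.10 = 16 mas = 0.016 arcsec.
d_max = 1/p_min = 1/0.016 = 62.5 pc.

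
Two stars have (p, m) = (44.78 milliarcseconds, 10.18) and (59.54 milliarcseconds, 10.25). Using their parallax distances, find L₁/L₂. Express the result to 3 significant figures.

d₁ = 1/p₁ = 1/0.04478″ = 22.331 pc; d₂ = 1/p₂ = 1/0.05954″ = 16.795 pc.
M₁ = m₁ − 5 log₁₀ d₁ + 5 = 10.18 − 6.7445 + 5 = 8.4355.
M₂ = 10.25 − 6.1259 + 5 = 9.1241.
L₁/L₂ = 10^(0.4(M₂ − M₁)) = 10^(0.4 × 0.6886) = 10^0.27544 = 1.8856.

L₁/L₂ = 1.89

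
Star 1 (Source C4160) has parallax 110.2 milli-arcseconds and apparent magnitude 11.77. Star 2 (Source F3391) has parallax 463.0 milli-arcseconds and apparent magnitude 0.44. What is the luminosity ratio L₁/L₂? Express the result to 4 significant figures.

d₁ = 1/p₁ = 1/0.1102″ = 9.0744 pc; d₂ = 1/p₂ = 1/0.4630″ = 2.1598 pc.
M₁ = m₁ − 5 log₁₀ d₁ + 5 = 11.77 − 4.7891 + 5 = 11.9809.
M₂ = 0.44 − 1.6721 + 5 = 3.7679.
L₁/L₂ = 10^(0.4(M₂ − M₁)) = 10^(0.4 × (-8.2130)) = 10^(-3.28520) = 0.00051856.

L₁/L₂ = 0.0005186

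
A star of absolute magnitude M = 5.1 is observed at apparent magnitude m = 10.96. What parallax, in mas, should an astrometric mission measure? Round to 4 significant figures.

6.730 mas

m − M = 10.96 − 5.1 = 5.86.
d = 10^((m−M)/5 + 1) = 10^2.172 = 148.59 pc.
p = 1/d = 1/148.59 = 0.0067299 arcsec = 6.7299 mas.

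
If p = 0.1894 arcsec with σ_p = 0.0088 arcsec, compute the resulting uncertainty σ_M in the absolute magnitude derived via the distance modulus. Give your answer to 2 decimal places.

M = m − 5 log₁₀ d + 5 = m + 5 log₁₀ p + 5, so ∂M/∂p = 5/(p ln 10).
σ_M = (5/ln 10) · (σ_p/p) = 2.1715 × 0.0088/0.1894 = 2.1715 × 0.046463 = 0.10089.

σ_M = 0.10 mag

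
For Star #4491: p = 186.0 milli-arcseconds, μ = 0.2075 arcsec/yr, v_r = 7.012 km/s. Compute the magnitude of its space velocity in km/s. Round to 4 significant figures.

8.782 km/s

d = 1/p = 1/0.1860″ = 5.3763 pc.
v_t = 4.740 μ d = 4.740 × 0.2075 × 5.3763 = 5.2879 km/s.
v = √(v_r² + v_t²) = √(7.012² + 5.2879²) = √77.13 = 8.7824 km/s.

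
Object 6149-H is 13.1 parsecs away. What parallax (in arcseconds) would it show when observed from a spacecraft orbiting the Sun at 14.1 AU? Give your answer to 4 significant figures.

1.076 arcsec

p (arcsec) = B (AU) / d (pc).
p = 14.1 / 13.1 = 1.0763 arcsec.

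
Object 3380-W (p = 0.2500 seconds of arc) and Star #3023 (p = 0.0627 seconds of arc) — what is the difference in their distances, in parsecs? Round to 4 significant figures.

11.95 pc

d_A = 1/0.2500″ = 4 pc; d_B = 1/0.06270″ = 15.949 pc.
|d_B − d_A| = |15.949 − 4| = 11.949 pc.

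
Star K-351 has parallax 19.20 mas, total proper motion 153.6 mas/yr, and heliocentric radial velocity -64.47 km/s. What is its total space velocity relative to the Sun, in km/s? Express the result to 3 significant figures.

d = 1/p = 1/0.01920″ = 52.083 pc.
μ = 153.6 mas/yr = 0.1536 ″/yr.
v_t = 4.740 μ d = 4.740 × 0.1536 × 52.083 = 37.92 km/s.
v = √(v_r² + v_t²) = √((-64.47)² + 37.92²) = √5594.31 = 74.795 km/s.

74.8 km/s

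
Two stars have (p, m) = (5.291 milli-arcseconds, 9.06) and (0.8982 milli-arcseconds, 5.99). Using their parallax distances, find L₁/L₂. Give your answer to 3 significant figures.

d₁ = 1/p₁ = 1/0.005291″ = 189 pc; d₂ = 1/p₂ = 1/0.0008982″ = 1113.3 pc.
M₁ = m₁ − 5 log₁₀ d₁ + 5 = 9.06 − 11.3823 + 5 = 2.6777.
M₂ = 5.99 − 15.2331 + 5 = -4.2431.
L₁/L₂ = 10^(0.4(M₂ − M₁)) = 10^(0.4 × (-6.9208)) = 10^(-2.76832) = 0.0017048.

L₁/L₂ = 0.00170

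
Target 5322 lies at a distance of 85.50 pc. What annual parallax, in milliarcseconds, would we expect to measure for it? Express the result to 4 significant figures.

11.70 mas

p = 1/d = 1/85.5 = 0.011696 arcsec.
= 0.011696 × 1000 = 11.696 mas.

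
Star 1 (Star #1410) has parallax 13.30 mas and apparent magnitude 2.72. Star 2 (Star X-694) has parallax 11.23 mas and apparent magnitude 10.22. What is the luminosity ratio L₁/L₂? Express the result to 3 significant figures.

L₁/L₂ = 713

d₁ = 1/p₁ = 1/0.01330″ = 75.188 pc; d₂ = 1/p₂ = 1/0.01123″ = 89.047 pc.
M₁ = m₁ − 5 log₁₀ d₁ + 5 = 2.72 − 9.3807 + 5 = -1.6607.
M₂ = 10.22 − 9.7481 + 5 = 5.4719.
L₁/L₂ = 10^(0.4(M₂ − M₁)) = 10^(0.4 × 7.1326) = 10^2.85304 = 712.92.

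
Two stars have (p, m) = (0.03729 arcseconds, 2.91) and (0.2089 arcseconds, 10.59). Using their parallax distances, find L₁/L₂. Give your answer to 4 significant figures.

d₁ = 1/p₁ = 1/0.03729″ = 26.817 pc; d₂ = 1/p₂ = 1/0.2089″ = 4.787 pc.
M₁ = m₁ − 5 log₁₀ d₁ + 5 = 2.91 − 7.1421 + 5 = 0.7679.
M₂ = 10.59 − 3.4003 + 5 = 12.1897.
L₁/L₂ = 10^(0.4(M₂ − M₁)) = 10^(0.4 × 11.4218) = 10^4.56872 = 37044.

L₁/L₂ = 37040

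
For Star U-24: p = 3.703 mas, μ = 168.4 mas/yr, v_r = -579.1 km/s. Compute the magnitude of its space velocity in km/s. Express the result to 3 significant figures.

618 km/s

d = 1/p = 1/0.003703″ = 270.05 pc.
μ = 168.4 mas/yr = 0.1684 ″/yr.
v_t = 4.740 μ d = 4.740 × 0.1684 × 270.05 = 215.56 km/s.
v = √(v_r² + v_t²) = √((-579.1)² + 215.56²) = √381823 = 617.92 km/s.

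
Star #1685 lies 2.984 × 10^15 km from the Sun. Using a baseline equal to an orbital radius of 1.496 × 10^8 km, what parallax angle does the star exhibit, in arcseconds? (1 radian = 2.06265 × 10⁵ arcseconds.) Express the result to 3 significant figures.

0.0103 arcsec

θ ≈ B/d = (1.496 × 10^8) / (2.984 × 10^15) = 5.0134 × 10^-8 rad.
In arcseconds: 5.0134 × 10^-8 × 206265 = 0.010341″.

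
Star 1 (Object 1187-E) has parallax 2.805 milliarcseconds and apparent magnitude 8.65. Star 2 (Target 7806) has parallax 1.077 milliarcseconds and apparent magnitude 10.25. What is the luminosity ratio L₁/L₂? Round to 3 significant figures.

L₁/L₂ = 0.644

d₁ = 1/p₁ = 1/0.002805″ = 356.51 pc; d₂ = 1/p₂ = 1/0.001077″ = 928.51 pc.
M₁ = m₁ − 5 log₁₀ d₁ + 5 = 8.65 − 12.7604 + 5 = 0.8896.
M₂ = 10.25 − 14.8389 + 5 = 0.4111.
L₁/L₂ = 10^(0.4(M₂ − M₁)) = 10^(0.4 × (-0.4785)) = 10^(-0.19140) = 0.64358.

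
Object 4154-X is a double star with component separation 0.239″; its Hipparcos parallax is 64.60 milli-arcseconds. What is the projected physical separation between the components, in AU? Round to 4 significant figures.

d = 1/p = 1/0.06460″ = 15.48 pc.
At distance d (pc), an angle of θ arcsec spans θ·d AU: s = 0.239 × 15.48 = 3.6997 AU.

3.700 AU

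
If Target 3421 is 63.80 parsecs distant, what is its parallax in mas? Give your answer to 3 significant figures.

p = 1/d = 1/63.8 = 0.015674 arcsec.
= 0.015674 × 1000 = 15.674 mas.

15.7 mas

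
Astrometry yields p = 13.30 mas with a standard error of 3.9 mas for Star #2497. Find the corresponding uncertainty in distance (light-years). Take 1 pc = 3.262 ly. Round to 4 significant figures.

d = 1/p, so σ_d = σ_p / p².
σ_d = 0.00390 / (0.01330)² = 0.00390 / 0.00017689 = 22.048 pc = 22.048 × 3.262 ly = 71.921 ly.

71.92 ly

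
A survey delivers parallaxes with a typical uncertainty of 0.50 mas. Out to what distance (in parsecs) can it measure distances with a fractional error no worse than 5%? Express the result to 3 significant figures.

σ_d/d = σ_p/p, so the condition is σ_p/p ≤ 0.05, i.e. p ≥ σ_p/0.05.
p_min = 0.50/0.05 = 10 mas = 0.01 arcsec.
d_max = 1/p_min = 1/0.01 = 100 pc.

100 pc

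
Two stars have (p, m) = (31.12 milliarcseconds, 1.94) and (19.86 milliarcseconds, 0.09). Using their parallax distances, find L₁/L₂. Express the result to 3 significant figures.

d₁ = 1/p₁ = 1/0.03112″ = 32.134 pc; d₂ = 1/p₂ = 1/0.01986″ = 50.352 pc.
M₁ = m₁ − 5 log₁₀ d₁ + 5 = 1.94 − 7.5348 + 5 = -0.5948.
M₂ = 0.09 − 8.5101 + 5 = -3.4201.
L₁/L₂ = 10^(0.4(M₂ − M₁)) = 10^(0.4 × (-2.8253)) = 10^(-1.13012) = 0.074111.

L₁/L₂ = 0.0741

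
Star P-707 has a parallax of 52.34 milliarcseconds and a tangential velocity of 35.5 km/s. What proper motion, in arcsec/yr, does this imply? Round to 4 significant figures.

d = 1/p = 1/0.05234″ = 19.106 pc.
μ = v_t / (4.74 d) = 35.5 / (4.74 × 19.106) = 35.5 / 90.562 = 0.392 ″/yr.

0.3920 arcsec/yr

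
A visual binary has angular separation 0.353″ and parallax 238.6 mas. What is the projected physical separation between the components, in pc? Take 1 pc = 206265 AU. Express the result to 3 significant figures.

7.17 × 10^-6 pc

d = 1/p = 1/0.2386″ = 4.1911 pc.
At distance d (pc), an angle of θ arcsec spans θ·d AU: s = 0.353 × 4.1911 = 1.4795 AU.
= 1.4795 / 206265 = 7.1728 × 10^-6 pc.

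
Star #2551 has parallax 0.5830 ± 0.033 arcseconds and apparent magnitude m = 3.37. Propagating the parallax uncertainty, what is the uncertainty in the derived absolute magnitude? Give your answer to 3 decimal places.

M = m − 5 log₁₀ d + 5 = m + 5 log₁₀ p + 5, so ∂M/∂p = 5/(p ln 10).
σ_M = (5/ln 10) · (σ_p/p) = 2.1715 × 0.033/0.5830 = 2.1715 × 0.056604 = 0.12292.

σ_M = 0.123 mag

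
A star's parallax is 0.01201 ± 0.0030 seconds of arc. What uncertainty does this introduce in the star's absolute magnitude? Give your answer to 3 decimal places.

σ_M = 0.542 mag

M = m − 5 log₁₀ d + 5 = m + 5 log₁₀ p + 5, so ∂M/∂p = 5/(p ln 10).
σ_M = (5/ln 10) · (σ_p/p) = 2.1715 × 0.0030/0.01201 = 2.1715 × 0.24979 = 0.54242.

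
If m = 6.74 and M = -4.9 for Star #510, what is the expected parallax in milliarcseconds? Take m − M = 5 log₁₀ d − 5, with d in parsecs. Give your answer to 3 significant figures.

m − M = 6.74 − (-4.9) = 11.64.
d = 10^((m−M)/5 + 1) = 10^3.328 = 2128.1 pc.
p = 1/d = 1/2128.1 = 0.0004699 arcsec = 0.4699 mas.

0.470 mas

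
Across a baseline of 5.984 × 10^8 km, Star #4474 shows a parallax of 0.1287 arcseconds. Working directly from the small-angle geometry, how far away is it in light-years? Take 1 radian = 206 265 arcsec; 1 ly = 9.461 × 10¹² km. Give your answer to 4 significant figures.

θ = 0.1287″ = 0.1287/206265 = 6.2395 × 10^-7 rad.
d = B/θ = (5.984 × 10^8) / (6.2395 × 10^-7) = 9.5905 × 10^14 km = (9.5905 × 10^14) / (9.461 × 10^12) ly = 101.37 ly.

101.4 ly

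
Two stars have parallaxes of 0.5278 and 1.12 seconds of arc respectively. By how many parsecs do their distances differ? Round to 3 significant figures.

d_A = 1/0.5278″ = 1.8947 pc; d_B = 1/1.120″ = 0.89286 pc.
|d_B − d_A| = |0.89286 − 1.8947| = 1.0018 pc.

1.00 pc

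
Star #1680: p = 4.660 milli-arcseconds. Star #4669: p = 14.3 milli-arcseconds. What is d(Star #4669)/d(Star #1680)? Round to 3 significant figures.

Since d = 1/p, d_B/d_A = p_A/p_B.
= 4.660 / 14.3 = 0.32587.

0.326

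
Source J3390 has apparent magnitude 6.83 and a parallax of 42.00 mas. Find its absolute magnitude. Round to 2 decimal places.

d = 1/p = 1/0.04200″ = 23.81 pc.
m − M = 5 log₁₀(23.81) − 5 = 6.8838 − 5 = 1.8838.
M = m − (m − M) = 6.83 − 1.8838 = 4.95.

M = 4.95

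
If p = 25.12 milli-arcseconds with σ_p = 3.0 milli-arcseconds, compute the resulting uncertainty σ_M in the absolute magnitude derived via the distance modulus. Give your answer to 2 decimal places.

M = m − 5 log₁₀ d + 5 = m + 5 log₁₀ p + 5, so ∂M/∂p = 5/(p ln 10).
σ_M = (5/ln 10) · (σ_p/p) = 2.1715 × 3.0/25.12 = 2.1715 × 0.11943 = 0.25934.

σ_M = 0.26 mag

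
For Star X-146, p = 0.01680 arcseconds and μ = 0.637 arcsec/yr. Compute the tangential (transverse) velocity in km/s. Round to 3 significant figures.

d = 1/p = 1/0.01680″ = 59.524 pc.
v_t = 4.74 × μ × d = 4.74 × 0.637 × 59.524 = 179.73 km/s.

180 km/s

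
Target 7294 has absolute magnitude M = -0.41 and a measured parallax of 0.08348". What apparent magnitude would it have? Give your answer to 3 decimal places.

d = 1/p = 1/0.08348″ = 11.979 pc.
m − M = 5 log₁₀ d − 5 = 5 log₁₀(11.979) − 5 = 5.3921 − 5 = 0.3921.
m = M + (m − M) = -0.41 + 0.3921 = -0.018.

m = -0.018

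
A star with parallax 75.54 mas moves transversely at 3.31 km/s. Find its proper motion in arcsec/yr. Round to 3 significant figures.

0.0528 arcsec/yr

d = 1/p = 1/0.07554″ = 13.238 pc.
μ = v_t / (4.74 d) = 3.31 / (4.74 × 13.238) = 3.31 / 62.748 = 0.052751 ″/yr.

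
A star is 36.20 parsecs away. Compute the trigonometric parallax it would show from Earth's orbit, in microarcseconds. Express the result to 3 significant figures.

27600 μas

p = 1/d = 1/36.2 = 0.027624 arcsec.
= 0.027624 × 10⁶ = 27624 μas.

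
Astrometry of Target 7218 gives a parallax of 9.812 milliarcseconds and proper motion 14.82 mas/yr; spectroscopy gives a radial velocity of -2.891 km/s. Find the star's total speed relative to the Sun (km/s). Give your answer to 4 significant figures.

d = 1/p = 1/0.009812″ = 101.92 pc.
μ = 14.82 mas/yr = 0.01482 ″/yr.
v_t = 4.740 μ d = 4.740 × 0.01482 × 101.92 = 7.1596 km/s.
v = √(v_r² + v_t²) = √((-2.891)² + 7.1596²) = √59.6178 = 7.7213 km/s.

7.721 km/s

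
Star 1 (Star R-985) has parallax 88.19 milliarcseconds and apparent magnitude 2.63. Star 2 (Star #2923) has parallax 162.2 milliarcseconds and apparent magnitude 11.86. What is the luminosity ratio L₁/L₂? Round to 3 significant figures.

d₁ = 1/p₁ = 1/0.08819″ = 11.339 pc; d₂ = 1/p₂ = 1/0.1622″ = 6.1652 pc.
M₁ = m₁ − 5 log₁₀ d₁ + 5 = 2.63 − 5.2729 + 5 = 2.3571.
M₂ = 11.86 − 3.9497 + 5 = 12.9103.
L₁/L₂ = 10^(0.4(M₂ − M₁)) = 10^(0.4 × 10.5532) = 10^4.22128 = 16645.

L₁/L₂ = 16600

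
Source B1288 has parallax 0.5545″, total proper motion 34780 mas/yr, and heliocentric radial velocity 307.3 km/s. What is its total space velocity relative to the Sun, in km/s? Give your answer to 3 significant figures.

d = 1/p = 1/0.5545″ = 1.8034 pc.
μ = 34780 mas/yr = 34.78 ″/yr.
v_t = 4.740 μ d = 4.740 × 34.78 × 1.8034 = 297.3 km/s.
v = √(v_r² + v_t²) = √(307.3² + 297.3²) = √182821 = 427.58 km/s.

428 km/s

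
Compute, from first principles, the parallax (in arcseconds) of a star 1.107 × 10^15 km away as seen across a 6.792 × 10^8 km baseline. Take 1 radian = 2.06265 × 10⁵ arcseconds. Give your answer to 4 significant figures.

0.1266 arcsec

θ ≈ B/d = (6.792 × 10^8) / (1.107 × 10^15) = 6.1355 × 10^-7 rad.
In arcseconds: 6.1355 × 10^-7 × 206265 = 0.12655″.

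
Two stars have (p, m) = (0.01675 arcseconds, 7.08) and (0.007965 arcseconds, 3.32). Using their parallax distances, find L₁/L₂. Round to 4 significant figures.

d₁ = 1/p₁ = 1/0.01675″ = 59.701 pc; d₂ = 1/p₂ = 1/0.007965″ = 125.55 pc.
M₁ = m₁ − 5 log₁₀ d₁ + 5 = 7.08 − 8.8799 + 5 = 3.2001.
M₂ = 3.32 − 10.4941 + 5 = -2.1741.
L₁/L₂ = 10^(0.4(M₂ − M₁)) = 10^(0.4 × (-5.3742)) = 10^(-2.14968) = 0.0070847.

L₁/L₂ = 0.007085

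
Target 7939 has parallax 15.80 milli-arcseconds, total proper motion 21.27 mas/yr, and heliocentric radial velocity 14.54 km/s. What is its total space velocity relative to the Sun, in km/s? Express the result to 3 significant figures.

15.9 km/s

d = 1/p = 1/0.01580″ = 63.291 pc.
μ = 21.27 mas/yr = 0.02127 ″/yr.
v_t = 4.740 μ d = 4.740 × 0.02127 × 63.291 = 6.381 km/s.
v = √(v_r² + v_t²) = √(14.54² + 6.381²) = √252.129 = 15.879 km/s.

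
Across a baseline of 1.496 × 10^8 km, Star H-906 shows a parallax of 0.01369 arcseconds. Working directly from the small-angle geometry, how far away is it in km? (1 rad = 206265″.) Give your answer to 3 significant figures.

θ = 0.01369″ = 0.01369/206265 = 6.6371 × 10^-8 rad.
d = B/θ = (1.496 × 10^8) / (6.6371 × 10^-8) = 2.2540 × 10^15 km.

2.25 × 10^15 km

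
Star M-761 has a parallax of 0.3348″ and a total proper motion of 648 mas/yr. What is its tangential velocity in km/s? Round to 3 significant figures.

9.17 km/s

d = 1/p = 1/0.3348″ = 2.9869 pc.
μ = 648 mas/yr = 0.648 ″/yr.
v_t = 4.74 × μ × d = 4.74 × 0.648 × 2.9869 = 9.1743 km/s.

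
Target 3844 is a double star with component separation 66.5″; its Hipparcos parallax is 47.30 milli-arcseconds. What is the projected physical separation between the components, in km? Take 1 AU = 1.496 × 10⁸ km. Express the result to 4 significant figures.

d = 1/p = 1/0.04730″ = 21.142 pc.
At distance d (pc), an angle of θ arcsec spans θ·d AU: s = 66.5 × 21.142 = 1405.9 AU.
= 1405.9 × 1.496 × 10⁸ km = 2.1032 × 10^11 km.

2.103 × 10^11 km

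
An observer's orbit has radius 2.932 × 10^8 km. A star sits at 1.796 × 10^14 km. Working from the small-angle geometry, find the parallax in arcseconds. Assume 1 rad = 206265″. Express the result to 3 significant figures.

0.337 arcsec

θ ≈ B/d = (2.932 × 10^8) / (1.796 × 10^14) = 1.6325 × 10^-6 rad.
In arcseconds: 1.6325 × 10^-6 × 206265 = 0.33673″.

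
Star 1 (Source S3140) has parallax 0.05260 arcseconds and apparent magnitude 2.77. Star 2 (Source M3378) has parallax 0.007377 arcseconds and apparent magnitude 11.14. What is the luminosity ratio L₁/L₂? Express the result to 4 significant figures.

d₁ = 1/p₁ = 1/0.05260″ = 19.011 pc; d₂ = 1/p₂ = 1/0.007377″ = 135.56 pc.
M₁ = m₁ − 5 log₁₀ d₁ + 5 = 2.77 − 6.3950 + 5 = 1.3750.
M₂ = 11.14 − 10.6607 + 5 = 5.4793.
L₁/L₂ = 10^(0.4(M₂ − M₁)) = 10^(0.4 × 4.1043) = 10^1.64172 = 43.825.

L₁/L₂ = 43.83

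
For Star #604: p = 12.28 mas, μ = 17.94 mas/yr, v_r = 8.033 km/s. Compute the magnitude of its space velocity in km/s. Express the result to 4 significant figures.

d = 1/p = 1/0.01228″ = 81.433 pc.
μ = 17.94 mas/yr = 0.01794 ″/yr.
v_t = 4.740 μ d = 4.740 × 0.01794 × 81.433 = 6.9247 km/s.
v = √(v_r² + v_t²) = √(8.033² + 6.9247²) = √112.481 = 10.606 km/s.

10.61 km/s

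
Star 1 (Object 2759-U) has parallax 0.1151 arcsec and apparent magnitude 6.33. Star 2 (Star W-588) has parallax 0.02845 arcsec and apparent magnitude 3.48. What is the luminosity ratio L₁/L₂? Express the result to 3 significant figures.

L₁/L₂ = 0.00443

d₁ = 1/p₁ = 1/0.1151″ = 8.6881 pc; d₂ = 1/p₂ = 1/0.02845″ = 35.149 pc.
M₁ = m₁ − 5 log₁₀ d₁ + 5 = 6.33 − 4.6946 + 5 = 6.6354.
M₂ = 3.48 − 7.7296 + 5 = 0.7504.
L₁/L₂ = 10^(0.4(M₂ − M₁)) = 10^(0.4 × (-5.8850)) = 10^(-2.35400) = 0.0044259.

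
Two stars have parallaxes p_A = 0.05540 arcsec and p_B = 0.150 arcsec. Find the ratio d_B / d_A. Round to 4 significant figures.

Since d = 1/p, d_B/d_A = p_A/p_B.
= 0.05540 / 0.150 = 0.36933.

0.3693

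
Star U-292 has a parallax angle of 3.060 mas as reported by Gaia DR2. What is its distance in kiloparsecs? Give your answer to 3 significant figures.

p = 3.060 mas = 0.003060 arcsec.
d = 1/p = 1/0.003060 = 326.8 pc.
= 0.3268 kpc.

0.327 kpc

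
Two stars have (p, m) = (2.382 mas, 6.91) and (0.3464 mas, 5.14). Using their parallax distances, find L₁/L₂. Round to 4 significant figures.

d₁ = 1/p₁ = 1/0.002382″ = 419.82 pc; d₂ = 1/p₂ = 1/0.0003464″ = 2886.8 pc.
M₁ = m₁ − 5 log₁₀ d₁ + 5 = 6.91 − 13.1153 + 5 = -1.2053.
M₂ = 5.14 − 17.3021 + 5 = -7.1621.
L₁/L₂ = 10^(0.4(M₂ − M₁)) = 10^(0.4 × (-5.9568)) = 10^(-2.38272) = 0.0041427.

L₁/L₂ = 0.004143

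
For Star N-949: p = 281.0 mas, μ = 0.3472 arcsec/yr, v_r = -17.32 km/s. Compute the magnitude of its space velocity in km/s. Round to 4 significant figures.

18.28 km/s

d = 1/p = 1/0.2810″ = 3.5587 pc.
v_t = 4.740 μ d = 4.740 × 0.3472 × 3.5587 = 5.8567 km/s.
v = √(v_r² + v_t²) = √((-17.32)² + 5.8567²) = √334.283 = 18.283 km/s.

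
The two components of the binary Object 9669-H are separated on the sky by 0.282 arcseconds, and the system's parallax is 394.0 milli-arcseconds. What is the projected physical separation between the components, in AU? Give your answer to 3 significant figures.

0.716 AU

d = 1/p = 1/0.3940″ = 2.5381 pc.
At distance d (pc), an angle of θ arcsec spans θ·d AU: s = 0.282 × 2.5381 = 0.71574 AU.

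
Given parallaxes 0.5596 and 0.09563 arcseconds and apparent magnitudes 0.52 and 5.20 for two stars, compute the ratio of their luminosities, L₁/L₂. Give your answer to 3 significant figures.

d₁ = 1/p₁ = 1/0.5596″ = 1.787 pc; d₂ = 1/p₂ = 1/0.09563″ = 10.457 pc.
M₁ = m₁ − 5 log₁₀ d₁ + 5 = 0.52 − 1.2606 + 5 = 4.2594.
M₂ = 5.20 − 5.0970 + 5 = 5.1030.
L₁/L₂ = 10^(0.4(M₂ − M₁)) = 10^(0.4 × 0.8436) = 10^0.33744 = 2.1749.

L₁/L₂ = 2.17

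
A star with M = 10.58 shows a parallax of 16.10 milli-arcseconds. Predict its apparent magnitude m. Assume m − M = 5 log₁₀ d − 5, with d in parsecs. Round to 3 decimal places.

m = 14.546

d = 1/p = 1/0.01610″ = 62.112 pc.
m − M = 5 log₁₀ d − 5 = 5 log₁₀(62.112) − 5 = 8.9659 − 5 = 3.9659.
m = M + (m − M) = 10.58 + 3.9659 = 14.546.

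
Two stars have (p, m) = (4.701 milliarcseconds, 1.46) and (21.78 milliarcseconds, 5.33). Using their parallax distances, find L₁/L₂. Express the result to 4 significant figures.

L₁/L₂ = 758.1

d₁ = 1/p₁ = 1/0.004701″ = 212.72 pc; d₂ = 1/p₂ = 1/0.02178″ = 45.914 pc.
M₁ = m₁ − 5 log₁₀ d₁ + 5 = 1.46 − 11.6390 + 5 = -5.1790.
M₂ = 5.33 − 8.3097 + 5 = 2.0203.
L₁/L₂ = 10^(0.4(M₂ − M₁)) = 10^(0.4 × 7.1993) = 10^2.87972 = 758.09.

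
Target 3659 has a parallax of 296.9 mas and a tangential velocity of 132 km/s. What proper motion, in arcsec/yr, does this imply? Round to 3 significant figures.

8.27 arcsec/yr

d = 1/p = 1/0.2969″ = 3.3681 pc.
μ = v_t / (4.74 d) = 132 / (4.74 × 3.3681) = 132 / 15.965 = 8.2681 ″/yr.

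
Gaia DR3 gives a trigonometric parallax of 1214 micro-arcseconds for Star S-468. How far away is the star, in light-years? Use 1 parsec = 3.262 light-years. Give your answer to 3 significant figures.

2690 light years

p = 1214 micro-arcseconds = 0.001214 arcsec.
d = 1/p = 1/0.001214 = 823.72 pc.
In light-years: 823.72 × 3.262 = 2687 ly.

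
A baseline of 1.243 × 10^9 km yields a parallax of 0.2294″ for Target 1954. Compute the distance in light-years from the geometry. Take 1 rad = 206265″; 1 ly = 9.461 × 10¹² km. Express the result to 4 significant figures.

θ = 0.2294″ = 0.2294/206265 = 1.1122 × 10^-6 rad.
d = B/θ = (1.243 × 10^9) / (1.1122 × 10^-6) = 1.1176 × 10^15 km = (1.1176 × 10^15) / (9.461 × 10^12) ly = 118.13 ly.

118.1 ly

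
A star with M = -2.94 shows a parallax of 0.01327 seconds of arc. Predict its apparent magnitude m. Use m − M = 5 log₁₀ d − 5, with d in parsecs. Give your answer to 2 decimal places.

d = 1/p = 1/0.01327″ = 75.358 pc.
m − M = 5 log₁₀ d − 5 = 5 log₁₀(75.358) − 5 = 9.3856 − 5 = 4.3856.
m = M + (m − M) = -2.94 + 4.3856 = 1.45.

m = 1.45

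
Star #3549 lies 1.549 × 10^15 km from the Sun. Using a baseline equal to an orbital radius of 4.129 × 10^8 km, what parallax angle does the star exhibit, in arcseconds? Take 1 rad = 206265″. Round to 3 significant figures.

θ ≈ B/d = (4.129 × 10^8) / (1.549 × 10^15) = 2.6656 × 10^-7 rad.
In arcseconds: 2.6656 × 10^-7 × 206265 = 0.054982″.

0.0550 arcsec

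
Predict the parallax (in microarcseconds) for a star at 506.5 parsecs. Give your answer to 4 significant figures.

p = 1/d = 1/506.5 = 0.0019743 arcsec.
= 0.0019743 × 10⁶ = 1974.3 μas.

1974 μas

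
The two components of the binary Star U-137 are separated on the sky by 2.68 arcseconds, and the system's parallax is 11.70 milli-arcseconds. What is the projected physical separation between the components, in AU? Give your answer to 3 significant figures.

229 AU

d = 1/p = 1/0.01170″ = 85.47 pc.
At distance d (pc), an angle of θ arcsec spans θ·d AU: s = 2.68 × 85.47 = 229.06 AU.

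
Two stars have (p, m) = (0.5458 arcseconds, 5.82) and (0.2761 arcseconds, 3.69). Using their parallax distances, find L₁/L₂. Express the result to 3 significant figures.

L₁/L₂ = 0.0360

d₁ = 1/p₁ = 1/0.5458″ = 1.8322 pc; d₂ = 1/p₂ = 1/0.2761″ = 3.6219 pc.
M₁ = m₁ − 5 log₁₀ d₁ + 5 = 5.82 − 1.3149 + 5 = 9.5051.
M₂ = 3.69 − 2.7947 + 5 = 5.8953.
L₁/L₂ = 10^(0.4(M₂ − M₁)) = 10^(0.4 × (-3.6098)) = 10^(-1.44392) = 0.035982.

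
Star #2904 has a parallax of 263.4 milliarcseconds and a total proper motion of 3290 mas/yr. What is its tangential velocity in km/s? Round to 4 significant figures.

59.21 km/s

d = 1/p = 1/0.2634″ = 3.7965 pc.
μ = 3290 mas/yr = 3.29 ″/yr.
v_t = 4.74 × μ × d = 4.74 × 3.29 × 3.7965 = 59.205 km/s.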